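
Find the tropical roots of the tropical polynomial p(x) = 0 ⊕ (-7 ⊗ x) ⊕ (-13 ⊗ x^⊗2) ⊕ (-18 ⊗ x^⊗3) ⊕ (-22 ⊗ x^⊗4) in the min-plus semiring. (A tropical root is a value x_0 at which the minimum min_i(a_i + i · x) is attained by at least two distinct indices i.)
Roots: {4, 5, 6, 7}

Each tropical root is a break point of the lower envelope of the lines y = a_i + i · x (there are 5 lines, with slopes 0, 1, ..., 4). Only the lines that attain the minimum somewhere contribute to roots; other lines are dominated. Here the surviving (envelope) indices are i = 4, i = 3, i = 2, i = 1, i = 0.
Intersections between consecutive envelope lines give the roots: for adjacent envelope indices i < j the intersection is x = (a_i − a_j) / (j − i). Reading off the sorted break points: {4, 5, 6, 7}.
Verification: at each break x_0, at least two indices attain the minimum of min_i(a_i + i · x_0).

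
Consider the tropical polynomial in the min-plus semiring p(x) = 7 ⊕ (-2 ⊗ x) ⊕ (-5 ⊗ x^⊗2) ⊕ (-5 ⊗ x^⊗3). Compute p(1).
p(1) = -3

A tropical monomial a ⊗ x^⊗i evaluates to a + i · x. Evaluating each term at x = 1:
  Term 0 contributes 7 + 0 · 1 = 7
  Term 1 contributes -2 + 1 · 1 = -1
  Term 2 contributes -5 + 2 · 1 = -3
  Term 3 contributes -5 + 3 · 1 = -2
p(1) = ⊕ of these = min[7, -1, -3, -2] = -3.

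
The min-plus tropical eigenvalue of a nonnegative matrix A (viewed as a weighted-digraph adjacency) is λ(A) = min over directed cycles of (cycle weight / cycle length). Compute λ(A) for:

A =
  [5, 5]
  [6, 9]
λ(A) = 5

Enumerate directed cycles and compute their means (weight / length). Sample:
  cycle 0 → 0: weight = 5, length = 1, mean = 5/1 ≈ 5.000
  cycle 1 → 1: weight = 9, length = 1, mean = 9/1 ≈ 9.000
  cycle 0 → 1 → 0: weight = 11, length = 2, mean = 11/2 ≈ 5.500
  cycle 1 → 0 → 1: weight = 11, length = 2, mean = 11/2 ≈ 5.500
Minimum mean = 5.000, attained e.g. along the cycle 0 → 0 with weight 5 and length 1. So λ(A) = 5/1 = 5.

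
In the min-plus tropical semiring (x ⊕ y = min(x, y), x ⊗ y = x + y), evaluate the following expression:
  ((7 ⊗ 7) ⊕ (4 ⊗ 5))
((7 ⊗ 7) ⊕ (4 ⊗ 5)) = 9

Expand innermost to outermost. Recall ⊕ takes the minimum of its arguments and ⊗ takes their sum. Working out the expression ((7 ⊗ 7) ⊕ (4 ⊗ 5)) gives 9.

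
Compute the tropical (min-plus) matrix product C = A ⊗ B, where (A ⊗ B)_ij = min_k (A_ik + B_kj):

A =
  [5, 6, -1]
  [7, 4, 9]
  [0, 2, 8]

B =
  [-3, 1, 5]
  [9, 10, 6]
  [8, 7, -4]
A ⊗ B =
  [2, 6, -5]
  [4, 8, 5]
  [-3, 1, 4]

Apply the min-plus product entry-by-entry:
  C[0][0] = min over k of (A[0][0] + B[0][0] = 5 + -3 = 2, A[0][1] + B[1][0] = 6 + 9 = 15, A[0][2] + B[2][0] = -1 + 8 = 7) = 2 (attained at k = 0)
  C[0][1] = min over k of (A[0][0] + B[0][1] = 5 + 1 = 6, A[0][1] + B[1][1] = 6 + 10 = 16, A[0][2] + B[2][1] = -1 + 7 = 6) = 6 (attained at k = 0)
  C[0][2] = min over k of (A[0][0] + B[0][2] = 5 + 5 = 10, A[0][1] + B[1][2] = 6 + 6 = 12, A[0][2] + B[2][2] = -1 + -4 = -5) = -5 (attained at k = 2)
  C[1][0] = min over k of (A[1][0] + B[0][0] = 7 + -3 = 4, A[1][1] + B[1][0] = 4 + 9 = 13, A[1][2] + B[2][0] = 9 + 8 = 17) = 4 (attained at k = 0)
  C[1][1] = min over k of (A[1][0] + B[0][1] = 7 + 1 = 8, A[1][1] + B[1][1] = 4 + 10 = 14, A[1][2] + B[2][1] = 9 + 7 = 16) = 8 (attained at k = 0)
  C[1][2] = min over k of (A[1][0] + B[0][2] = 7 + 5 = 12, A[1][1] + B[1][2] = 4 + 6 = 10, A[1][2] + B[2][2] = 9 + -4 = 5) = 5 (attained at k = 2)
  C[2][0] = min over k of (A[2][0] + B[0][0] = 0 + -3 = -3, A[2][1] + B[1][0] = 2 + 9 = 11, A[2][2] + B[2][0] = 8 + 8 = 16) = -3 (attained at k = 0)
  C[2][1] = min over k of (A[2][0] + B[0][1] = 0 + 1 = 1, A[2][1] + B[1][1] = 2 + 10 = 12, A[2][2] + B[2][1] = 8 + 7 = 15) = 1 (attained at k = 0)
  C[2][2] = min over k of (A[2][0] + B[0][2] = 0 + 5 = 5, A[2][1] + B[1][2] = 2 + 6 = 8, A[2][2] + B[2][2] = 8 + -4 = 4) = 4 (attained at k = 2)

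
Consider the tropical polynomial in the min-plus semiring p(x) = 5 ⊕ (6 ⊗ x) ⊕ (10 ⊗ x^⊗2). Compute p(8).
p(8) = 5

A tropical monomial a ⊗ x^⊗i evaluates to a + i · x. Evaluating each term at x = 8:
  Term 0 contributes 5 + 0 · 8 = 5
  Term 1 contributes 6 + 1 · 8 = 14
  Term 2 contributes 10 + 2 · 8 = 26
p(8) = ⊕ of these = min[5, 14, 26] = 5.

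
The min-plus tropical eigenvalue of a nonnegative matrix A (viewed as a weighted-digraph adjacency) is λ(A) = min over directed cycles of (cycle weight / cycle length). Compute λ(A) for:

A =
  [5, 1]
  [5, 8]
λ(A) = 3

Enumerate directed cycles and compute their means (weight / length). Sample:
  cycle 0 → 0: weight = 5, length = 1, mean = 5/1 ≈ 5.000
  cycle 1 → 1: weight = 8, length = 1, mean = 8/1 ≈ 8.000
  cycle 0 → 1 → 0: weight = 6, length = 2, mean = 6/2 ≈ 3.000
  cycle 1 → 0 → 1: weight = 6, length = 2, mean = 6/2 ≈ 3.000
Minimum mean = 3.000, attained e.g. along the cycle 0 → 1 → 0 with weight 6 and length 2. So λ(A) = 6/2 = 3.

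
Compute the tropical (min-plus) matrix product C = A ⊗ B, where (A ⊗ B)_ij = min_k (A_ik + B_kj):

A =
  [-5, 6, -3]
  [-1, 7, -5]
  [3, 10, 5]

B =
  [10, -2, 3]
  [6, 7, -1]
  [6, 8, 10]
A ⊗ B =
  [3, -7, -2]
  [1, -3, 2]
  [11, 1, 6]

Apply the min-plus product entry-by-entry:
  C[0][0] = min over k of (A[0][0] + B[0][0] = -5 + 10 = 5, A[0][1] + B[1][0] = 6 + 6 = 12, A[0][2] + B[2][0] = -3 + 6 = 3) = 3 (attained at k = 2)
  C[0][1] = min over k of (A[0][0] + B[0][1] = -5 + -2 = -7, A[0][1] + B[1][1] = 6 + 7 = 13, A[0][2] + B[2][1] = -3 + 8 = 5) = -7 (attained at k = 0)
  C[0][2] = min over k of (A[0][0] + B[0][2] = -5 + 3 = -2, A[0][1] + B[1][2] = 6 + -1 = 5, A[0][2] + B[2][2] = -3 + 10 = 7) = -2 (attained at k = 0)
  C[1][0] = min over k of (A[1][0] + B[0][0] = -1 + 10 = 9, A[1][1] + B[1][0] = 7 + 6 = 13, A[1][2] + B[2][0] = -5 + 6 = 1) = 1 (attained at k = 2)
  C[1][1] = min over k of (A[1][0] + B[0][1] = -1 + -2 = -3, A[1][1] + B[1][1] = 7 + 7 = 14, A[1][2] + B[2][1] = -5 + 8 = 3) = -3 (attained at k = 0)
  C[1][2] = min over k of (A[1][0] + B[0][2] = -1 + 3 = 2, A[1][1] + B[1][2] = 7 + -1 = 6, A[1][2] + B[2][2] = -5 + 10 = 5) = 2 (attained at k = 0)
  C[2][0] = min over k of (A[2][0] + B[0][0] = 3 + 10 = 13, A[2][1] + B[1][0] = 10 + 6 = 16, A[2][2] + B[2][0] = 5 + 6 = 11) = 11 (attained at k = 2)
  C[2][1] = min over k of (A[2][0] + B[0][1] = 3 + -2 = 1, A[2][1] + B[1][1] = 10 + 7 = 17, A[2][2] + B[2][1] = 5 + 8 = 13) = 1 (attained at k = 0)
  C[2][2] = min over k of (A[2][0] + B[0][2] = 3 + 3 = 6, A[2][1] + B[1][2] = 10 + -1 = 9, A[2][2] + B[2][2] = 5 + 10 = 15) = 6 (attained at k = 0)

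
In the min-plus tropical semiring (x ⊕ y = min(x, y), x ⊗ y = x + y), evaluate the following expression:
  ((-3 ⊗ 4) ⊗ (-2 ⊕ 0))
((-3 ⊗ 4) ⊗ (-2 ⊕ 0)) = -1

Expand innermost to outermost. Recall ⊕ takes the minimum of its arguments and ⊗ takes their sum. Working out the expression ((-3 ⊗ 4) ⊗ (-2 ⊕ 0)) gives -1.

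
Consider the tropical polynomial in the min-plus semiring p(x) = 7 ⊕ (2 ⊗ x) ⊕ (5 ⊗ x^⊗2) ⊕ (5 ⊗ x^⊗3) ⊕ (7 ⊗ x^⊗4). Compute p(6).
p(6) = 7

A tropical monomial a ⊗ x^⊗i evaluates to a + i · x. Evaluating each term at x = 6:
  Term 0 contributes 7 + 0 · 6 = 7
  Term 1 contributes 2 + 1 · 6 = 8
  Term 2 contributes 5 + 2 · 6 = 17
  Term 3 contributes 5 + 3 · 6 = 23
  Term 4 contributes 7 + 4 · 6 = 31
p(6) = ⊕ of these = min[7, 8, 17, 23, 31] = 7.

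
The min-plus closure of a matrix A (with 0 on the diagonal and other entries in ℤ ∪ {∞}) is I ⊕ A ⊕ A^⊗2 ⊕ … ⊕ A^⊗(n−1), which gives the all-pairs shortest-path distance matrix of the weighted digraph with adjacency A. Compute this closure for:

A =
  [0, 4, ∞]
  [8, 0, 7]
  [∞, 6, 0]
Closure =
  [0, 4, 11]
  [8, 0, 7]
  [14, 6, 0]

This is the Floyd-Warshall all-pairs shortest-path computation. For each intermediate vertex k = 0, 1, …, 2, update dist[i][j] ← min(dist[i][j], dist[i][k] + dist[k][j]). The final matrix gives, for each (i, j), the minimum total weight of any directed path from i to j (possibly empty when i = j).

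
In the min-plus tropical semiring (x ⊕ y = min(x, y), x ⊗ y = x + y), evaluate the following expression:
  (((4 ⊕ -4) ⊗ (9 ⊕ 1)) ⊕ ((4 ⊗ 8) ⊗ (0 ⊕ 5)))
(((4 ⊕ -4) ⊗ (9 ⊕ 1)) ⊕ ((4 ⊗ 8) ⊗ (0 ⊕ 5))) = -3

Expand innermost to outermost. Recall ⊕ takes the minimum of its arguments and ⊗ takes their sum. Working out the expression (((4 ⊕ -4) ⊗ (9 ⊕ 1)) ⊕ ((4 ⊗ 8) ⊗ (0 ⊕ 5))) gives -3.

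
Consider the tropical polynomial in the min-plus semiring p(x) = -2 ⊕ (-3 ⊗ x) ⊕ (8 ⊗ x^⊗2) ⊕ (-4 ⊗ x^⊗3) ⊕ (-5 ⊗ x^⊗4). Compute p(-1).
p(-1) = -9

A tropical monomial a ⊗ x^⊗i evaluates to a + i · x. Evaluating each term at x = -1:
  Term 0 contributes -2 + 0 · -1 = -2
  Term 1 contributes -3 + 1 · -1 = -4
  Term 2 contributes 8 + 2 · -1 = 6
  Term 3 contributes -4 + 3 · -1 = -7
  Term 4 contributes -5 + 4 · -1 = -9
p(-1) = ⊕ of these = min[-2, -4, 6, -7, -9] = -9.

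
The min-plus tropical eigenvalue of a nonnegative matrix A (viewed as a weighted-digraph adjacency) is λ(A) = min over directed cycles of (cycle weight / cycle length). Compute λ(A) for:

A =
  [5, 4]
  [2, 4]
λ(A) = 3

Enumerate directed cycles and compute their means (weight / length). Sample:
  cycle 0 → 0: weight = 5, length = 1, mean = 5/1 ≈ 5.000
  cycle 1 → 1: weight = 4, length = 1, mean = 4/1 ≈ 4.000
  cycle 0 → 1 → 0: weight = 6, length = 2, mean = 6/2 ≈ 3.000
  cycle 1 → 0 → 1: weight = 6, length = 2, mean = 6/2 ≈ 3.000
Minimum mean = 3.000, attained e.g. along the cycle 0 → 1 → 0 with weight 6 and length 2. So λ(A) = 6/2 = 3.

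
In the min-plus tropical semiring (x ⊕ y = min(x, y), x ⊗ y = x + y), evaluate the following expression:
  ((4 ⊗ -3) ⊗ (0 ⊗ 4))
((4 ⊗ -3) ⊗ (0 ⊗ 4)) = 5

Expand innermost to outermost. Recall ⊕ takes the minimum of its arguments and ⊗ takes their sum. Working out the expression ((4 ⊗ -3) ⊗ (0 ⊗ 4)) gives 5.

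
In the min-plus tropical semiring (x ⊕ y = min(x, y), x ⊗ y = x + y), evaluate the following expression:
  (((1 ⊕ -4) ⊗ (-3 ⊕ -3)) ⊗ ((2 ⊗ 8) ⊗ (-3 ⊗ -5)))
(((1 ⊕ -4) ⊗ (-3 ⊕ -3)) ⊗ ((2 ⊗ 8) ⊗ (-3 ⊗ -5))) = -5

Expand innermost to outermost. Recall ⊕ takes the minimum of its arguments and ⊗ takes their sum. Working out the expression (((1 ⊕ -4) ⊗ (-3 ⊕ -3)) ⊗ ((2 ⊗ 8) ⊗ (-3 ⊗ -5))) gives -5.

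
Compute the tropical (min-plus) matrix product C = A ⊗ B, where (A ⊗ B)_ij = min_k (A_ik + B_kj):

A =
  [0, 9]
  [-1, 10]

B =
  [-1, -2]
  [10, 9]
A ⊗ B =
  [-1, -2]
  [-2, -3]

Apply the min-plus product entry-by-entry:
  C[0][0] = min over k of (A[0][0] + B[0][0] = 0 + -1 = -1, A[0][1] + B[1][0] = 9 + 10 = 19) = -1 (attained at k = 0)
  C[0][1] = min over k of (A[0][0] + B[0][1] = 0 + -2 = -2, A[0][1] + B[1][1] = 9 + 9 = 18) = -2 (attained at k = 0)
  C[1][0] = min over k of (A[1][0] + B[0][0] = -1 + -1 = -2, A[1][1] + B[1][0] = 10 + 10 = 20) = -2 (attained at k = 0)
  C[1][1] = min over k of (A[1][0] + B[0][1] = -1 + -2 = -3, A[1][1] + B[1][1] = 10 + 9 = 19) = -3 (attained at k = 0)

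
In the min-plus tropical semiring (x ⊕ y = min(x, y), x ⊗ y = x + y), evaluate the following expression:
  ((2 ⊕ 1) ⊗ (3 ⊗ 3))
((2 ⊕ 1) ⊗ (3 ⊗ 3)) = 7

Expand innermost to outermost. Recall ⊕ takes the minimum of its arguments and ⊗ takes their sum. Working out the expression ((2 ⊕ 1) ⊗ (3 ⊗ 3)) gives 7.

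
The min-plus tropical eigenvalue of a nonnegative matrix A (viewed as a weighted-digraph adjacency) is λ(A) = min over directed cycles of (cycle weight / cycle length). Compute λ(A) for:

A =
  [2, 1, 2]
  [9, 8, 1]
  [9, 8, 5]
λ(A) = 2

Enumerate directed cycles and compute their means (weight / length). Sample:
  cycle 0 → 0: weight = 2, length = 1, mean = 2/1 ≈ 2.000
  cycle 1 → 1: weight = 8, length = 1, mean = 8/1 ≈ 8.000
  cycle 2 → 2: weight = 5, length = 1, mean = 5/1 ≈ 5.000
  cycle 0 → 1 → 0: weight = 10, length = 2, mean = 10/2 ≈ 5.000
  cycle 0 → 2 → 0: weight = 11, length = 2, mean = 11/2 ≈ 5.500
  cycle 1 → 0 → 1: weight = 10, length = 2, mean = 10/2 ≈ 5.000
Minimum mean = 2.000, attained e.g. along the cycle 0 → 0 with weight 2 and length 1. So λ(A) = 2/1 = 2.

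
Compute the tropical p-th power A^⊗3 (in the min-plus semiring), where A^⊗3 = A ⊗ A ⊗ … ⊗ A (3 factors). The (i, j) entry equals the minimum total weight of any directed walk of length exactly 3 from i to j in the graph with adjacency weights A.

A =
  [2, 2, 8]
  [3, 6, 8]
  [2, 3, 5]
A^⊗3 =
  [6, 6, 12]
  [7, 7, 13]
  [6, 6, 12]

Each entry (A^⊗3)_ij equals the minimum over all length-3 walks i = v_0 → v_1 → … → v_3 = j of Σ_t A[v_t][v_{t+1}]. For example, for (i, j) = (0, 2) we minimise over 9 possible intermediate vertex sequences; the minimum is 12, attained along the walk 0 → 0 → 0 → 2.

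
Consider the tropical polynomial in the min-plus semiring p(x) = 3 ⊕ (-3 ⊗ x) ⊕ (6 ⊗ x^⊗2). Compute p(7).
p(7) = 3

A tropical monomial a ⊗ x^⊗i evaluates to a + i · x. Evaluating each term at x = 7:
  Term 0 contributes 3 + 0 · 7 = 3
  Term 1 contributes -3 + 1 · 7 = 4
  Term 2 contributes 6 + 2 · 7 = 20
p(7) = ⊕ of these = min[3, 4, 20] = 3.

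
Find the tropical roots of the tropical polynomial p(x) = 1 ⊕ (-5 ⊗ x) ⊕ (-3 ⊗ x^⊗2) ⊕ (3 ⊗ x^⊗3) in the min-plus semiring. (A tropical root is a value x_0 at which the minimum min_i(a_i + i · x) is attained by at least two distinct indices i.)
Roots: {-6, -2, 6}

Each tropical root is a break point of the lower envelope of the lines y = a_i + i · x (there are 4 lines, with slopes 0, 1, ..., 3). Only the lines that attain the minimum somewhere contribute to roots; other lines are dominated. Here the surviving (envelope) indices are i = 3, i = 2, i = 1, i = 0.
Intersections between consecutive envelope lines give the roots: for adjacent envelope indices i < j the intersection is x = (a_i − a_j) / (j − i). Reading off the sorted break points: {-6, -2, 6}.
Verification: at each break x_0, at least two indices attain the minimum of min_i(a_i + i · x_0).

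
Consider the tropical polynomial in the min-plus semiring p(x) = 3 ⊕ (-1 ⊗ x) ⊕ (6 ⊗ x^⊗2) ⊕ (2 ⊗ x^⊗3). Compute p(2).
p(2) = 1

A tropical monomial a ⊗ x^⊗i evaluates to a + i · x. Evaluating each term at x = 2:
  Term 0 contributes 3 + 0 · 2 = 3
  Term 1 contributes -1 + 1 · 2 = 1
  Term 2 contributes 6 + 2 · 2 = 10
  Term 3 contributes 2 + 3 · 2 = 8
p(2) = ⊕ of these = min[3, 1, 10, 8] = 1.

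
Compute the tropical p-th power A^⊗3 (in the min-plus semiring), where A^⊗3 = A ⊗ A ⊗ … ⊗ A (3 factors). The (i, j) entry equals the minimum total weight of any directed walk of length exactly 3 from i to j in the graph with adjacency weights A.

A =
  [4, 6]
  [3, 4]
A^⊗3 =
  [12, 14]
  [11, 12]

Each entry (A^⊗3)_ij equals the minimum over all length-3 walks i = v_0 → v_1 → … → v_3 = j of Σ_t A[v_t][v_{t+1}]. For example, for (i, j) = (0, 1) we minimise over 4 possible intermediate vertex sequences; the minimum is 14, attained along the walk 0 → 0 → 0 → 1.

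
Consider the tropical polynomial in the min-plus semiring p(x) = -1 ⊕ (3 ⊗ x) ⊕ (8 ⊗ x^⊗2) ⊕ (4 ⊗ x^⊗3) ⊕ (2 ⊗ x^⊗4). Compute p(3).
p(3) = -1

A tropical monomial a ⊗ x^⊗i evaluates to a + i · x. Evaluating each term at x = 3:
  Term 0 contributes -1 + 0 · 3 = -1
  Term 1 contributes 3 + 1 · 3 = 6
  Term 2 contributes 8 + 2 · 3 = 14
  Term 3 contributes 4 + 3 · 3 = 13
  Term 4 contributes 2 + 4 · 3 = 14
p(3) = ⊕ of these = min[-1, 6, 14, 13, 14] = -1.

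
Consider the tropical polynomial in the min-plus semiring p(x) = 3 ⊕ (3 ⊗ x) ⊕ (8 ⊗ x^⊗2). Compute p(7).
p(7) = 3

A tropical monomial a ⊗ x^⊗i evaluates to a + i · x. Evaluating each term at x = 7:
  Term 0 contributes 3 + 0 · 7 = 3
  Term 1 contributes 3 + 1 · 7 = 10
  Term 2 contributes 8 + 2 · 7 = 22
p(7) = ⊕ of these = min[3, 10, 22] = 3.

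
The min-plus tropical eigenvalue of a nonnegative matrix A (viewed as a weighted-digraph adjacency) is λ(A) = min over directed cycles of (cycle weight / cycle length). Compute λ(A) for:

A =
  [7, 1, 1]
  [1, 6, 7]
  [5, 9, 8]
λ(A) = 1

Enumerate directed cycles and compute their means (weight / length). Sample:
  cycle 0 → 0: weight = 7, length = 1, mean = 7/1 ≈ 7.000
  cycle 1 → 1: weight = 6, length = 1, mean = 6/1 ≈ 6.000
  cycle 2 → 2: weight = 8, length = 1, mean = 8/1 ≈ 8.000
  cycle 0 → 1 → 0: weight = 2, length = 2, mean = 2/2 ≈ 1.000
  cycle 0 → 2 → 0: weight = 6, length = 2, mean = 6/2 ≈ 3.000
  cycle 1 → 0 → 1: weight = 2, length = 2, mean = 2/2 ≈ 1.000
Minimum mean = 1.000, attained e.g. along the cycle 0 → 1 → 0 with weight 2 and length 2. So λ(A) = 2/2 = 1.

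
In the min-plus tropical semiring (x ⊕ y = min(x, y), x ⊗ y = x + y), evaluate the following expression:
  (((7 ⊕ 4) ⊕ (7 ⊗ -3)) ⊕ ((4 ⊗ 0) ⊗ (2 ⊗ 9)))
(((7 ⊕ 4) ⊕ (7 ⊗ -3)) ⊕ ((4 ⊗ 0) ⊗ (2 ⊗ 9))) = 4

Expand innermost to outermost. Recall ⊕ takes the minimum of its arguments and ⊗ takes their sum. Working out the expression (((7 ⊕ 4) ⊕ (7 ⊗ -3)) ⊕ ((4 ⊗ 0) ⊗ (2 ⊗ 9))) gives 4.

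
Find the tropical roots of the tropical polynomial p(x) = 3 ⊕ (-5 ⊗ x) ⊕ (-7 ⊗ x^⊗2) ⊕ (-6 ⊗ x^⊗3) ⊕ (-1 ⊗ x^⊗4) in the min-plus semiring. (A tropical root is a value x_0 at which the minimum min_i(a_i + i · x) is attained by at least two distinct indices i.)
Roots: {-5, -1, 2, 8}

Each tropical root is a break point of the lower envelope of the lines y = a_i + i · x (there are 5 lines, with slopes 0, 1, ..., 4). Only the lines that attain the minimum somewhere contribute to roots; other lines are dominated. Here the surviving (envelope) indices are i = 4, i = 3, i = 2, i = 1, i = 0.
Intersections between consecutive envelope lines give the roots: for adjacent envelope indices i < j the intersection is x = (a_i − a_j) / (j − i). Reading off the sorted break points: {-5, -1, 2, 8}.
Verification: at each break x_0, at least two indices attain the minimum of min_i(a_i + i · x_0).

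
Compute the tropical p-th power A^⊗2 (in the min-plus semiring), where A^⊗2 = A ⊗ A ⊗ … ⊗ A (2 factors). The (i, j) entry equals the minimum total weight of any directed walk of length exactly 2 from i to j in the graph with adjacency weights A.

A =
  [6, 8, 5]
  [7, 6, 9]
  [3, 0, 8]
A^⊗2 =
  [8, 5, 11]
  [12, 9, 12]
  [7, 6, 8]

Each entry (A^⊗2)_ij equals the minimum over all length-2 walks i = v_0 → v_1 → … → v_2 = j of Σ_t A[v_t][v_{t+1}]. For example, for (i, j) = (0, 2) we minimise over 3 possible intermediate vertex sequences; the minimum is 11, attained along the walk 0 → 0 → 2.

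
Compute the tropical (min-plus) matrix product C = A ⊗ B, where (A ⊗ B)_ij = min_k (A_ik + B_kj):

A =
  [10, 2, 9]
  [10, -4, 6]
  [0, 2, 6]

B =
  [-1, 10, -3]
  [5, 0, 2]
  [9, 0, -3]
A ⊗ B =
  [7, 2, 4]
  [1, -4, -2]
  [-1, 2, -3]

Apply the min-plus product entry-by-entry:
  C[0][0] = min over k of (A[0][0] + B[0][0] = 10 + -1 = 9, A[0][1] + B[1][0] = 2 + 5 = 7, A[0][2] + B[2][0] = 9 + 9 = 18) = 7 (attained at k = 1)
  C[0][1] = min over k of (A[0][0] + B[0][1] = 10 + 10 = 20, A[0][1] + B[1][1] = 2 + 0 = 2, A[0][2] + B[2][1] = 9 + 0 = 9) = 2 (attained at k = 1)
  C[0][2] = min over k of (A[0][0] + B[0][2] = 10 + -3 = 7, A[0][1] + B[1][2] = 2 + 2 = 4, A[0][2] + B[2][2] = 9 + -3 = 6) = 4 (attained at k = 1)
  C[1][0] = min over k of (A[1][0] + B[0][0] = 10 + -1 = 9, A[1][1] + B[1][0] = -4 + 5 = 1, A[1][2] + B[2][0] = 6 + 9 = 15) = 1 (attained at k = 1)
  C[1][1] = min over k of (A[1][0] + B[0][1] = 10 + 10 = 20, A[1][1] + B[1][1] = -4 + 0 = -4, A[1][2] + B[2][1] = 6 + 0 = 6) = -4 (attained at k = 1)
  C[1][2] = min over k of (A[1][0] + B[0][2] = 10 + -3 = 7, A[1][1] + B[1][2] = -4 + 2 = -2, A[1][2] + B[2][2] = 6 + -3 = 3) = -2 (attained at k = 1)
  C[2][0] = min over k of (A[2][0] + B[0][0] = 0 + -1 = -1, A[2][1] + B[1][0] = 2 + 5 = 7, A[2][2] + B[2][0] = 6 + 9 = 15) = -1 (attained at k = 0)
  C[2][1] = min over k of (A[2][0] + B[0][1] = 0 + 10 = 10, A[2][1] + B[1][1] = 2 + 0 = 2, A[2][2] + B[2][1] = 6 + 0 = 6) = 2 (attained at k = 1)
  C[2][2] = min over k of (A[2][0] + B[0][2] = 0 + -3 = -3, A[2][1] + B[1][2] = 2 + 2 = 4, A[2][2] + B[2][2] = 6 + -3 = 3) = -3 (attained at k = 0)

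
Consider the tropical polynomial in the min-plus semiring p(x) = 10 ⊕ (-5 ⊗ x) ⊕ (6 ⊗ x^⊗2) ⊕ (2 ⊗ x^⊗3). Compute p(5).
p(5) = 0

A tropical monomial a ⊗ x^⊗i evaluates to a + i · x. Evaluating each term at x = 5:
  Term 0 contributes 10 + 0 · 5 = 10
  Term 1 contributes -5 + 1 · 5 = 0
  Term 2 contributes 6 + 2 · 5 = 16
  Term 3 contributes 2 + 3 · 5 = 17
p(5) = ⊕ of these = min[10, 0, 16, 17] = 0.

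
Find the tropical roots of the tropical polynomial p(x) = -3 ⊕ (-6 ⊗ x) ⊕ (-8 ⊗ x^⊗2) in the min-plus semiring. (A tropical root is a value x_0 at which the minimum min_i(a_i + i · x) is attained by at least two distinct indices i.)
Roots: {2, 3}

Each tropical root is a break point of the lower envelope of the lines y = a_i + i · x (there are 3 lines, with slopes 0, 1, ..., 2). Only the lines that attain the minimum somewhere contribute to roots; other lines are dominated. Here the surviving (envelope) indices are i = 2, i = 1, i = 0.
Intersections between consecutive envelope lines give the roots: for adjacent envelope indices i < j the intersection is x = (a_i − a_j) / (j − i). Reading off the sorted break points: {2, 3}.
Verification: at each break x_0, at least two indices attain the minimum of min_i(a_i + i · x_0).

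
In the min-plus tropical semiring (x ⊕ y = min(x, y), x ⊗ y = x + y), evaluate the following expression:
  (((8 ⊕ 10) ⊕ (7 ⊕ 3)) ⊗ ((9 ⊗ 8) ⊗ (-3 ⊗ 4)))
(((8 ⊕ 10) ⊕ (7 ⊕ 3)) ⊗ ((9 ⊗ 8) ⊗ (-3 ⊗ 4))) = 21

Expand innermost to outermost. Recall ⊕ takes the minimum of its arguments and ⊗ takes their sum. Working out the expression (((8 ⊕ 10) ⊕ (7 ⊕ 3)) ⊗ ((9 ⊗ 8) ⊗ (-3 ⊗ 4))) gives 21.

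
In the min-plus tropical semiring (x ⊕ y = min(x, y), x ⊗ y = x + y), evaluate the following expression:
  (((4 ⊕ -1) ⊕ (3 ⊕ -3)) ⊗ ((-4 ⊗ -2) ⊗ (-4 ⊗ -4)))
(((4 ⊕ -1) ⊕ (3 ⊕ -3)) ⊗ ((-4 ⊗ -2) ⊗ (-4 ⊗ -4))) = -17

Expand innermost to outermost. Recall ⊕ takes the minimum of its arguments and ⊗ takes their sum. Working out the expression (((4 ⊕ -1) ⊕ (3 ⊕ -3)) ⊗ ((-4 ⊗ -2) ⊗ (-4 ⊗ -4))) gives -17.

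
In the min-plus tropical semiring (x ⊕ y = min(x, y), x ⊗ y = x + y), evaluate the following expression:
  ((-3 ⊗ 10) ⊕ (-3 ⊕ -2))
((-3 ⊗ 10) ⊕ (-3 ⊕ -2)) = -3

Expand innermost to outermost. Recall ⊕ takes the minimum of its arguments and ⊗ takes their sum. Working out the expression ((-3 ⊗ 10) ⊕ (-3 ⊕ -2)) gives -3.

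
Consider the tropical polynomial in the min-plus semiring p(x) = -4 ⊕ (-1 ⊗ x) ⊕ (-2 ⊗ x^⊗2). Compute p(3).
p(3) = -4

A tropical monomial a ⊗ x^⊗i evaluates to a + i · x. Evaluating each term at x = 3:
  Term 0 contributes -4 + 0 · 3 = -4
  Term 1 contributes -1 + 1 · 3 = 2
  Term 2 contributes -2 + 2 · 3 = 4
p(3) = ⊕ of these = min[-4, 2, 4] = -4.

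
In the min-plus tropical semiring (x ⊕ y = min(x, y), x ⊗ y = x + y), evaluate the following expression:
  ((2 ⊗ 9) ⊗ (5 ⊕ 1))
((2 ⊗ 9) ⊗ (5 ⊕ 1)) = 12

Expand innermost to outermost. Recall ⊕ takes the minimum of its arguments and ⊗ takes their sum. Working out the expression ((2 ⊗ 9) ⊗ (5 ⊕ 1)) gives 12.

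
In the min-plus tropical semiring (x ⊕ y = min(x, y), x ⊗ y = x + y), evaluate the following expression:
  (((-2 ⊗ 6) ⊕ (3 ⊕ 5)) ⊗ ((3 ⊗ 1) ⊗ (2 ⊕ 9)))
(((-2 ⊗ 6) ⊕ (3 ⊕ 5)) ⊗ ((3 ⊗ 1) ⊗ (2 ⊕ 9))) = 9

Expand innermost to outermost. Recall ⊕ takes the minimum of its arguments and ⊗ takes their sum. Working out the expression (((-2 ⊗ 6) ⊕ (3 ⊕ 5)) ⊗ ((3 ⊗ 1) ⊗ (2 ⊕ 9))) gives 9.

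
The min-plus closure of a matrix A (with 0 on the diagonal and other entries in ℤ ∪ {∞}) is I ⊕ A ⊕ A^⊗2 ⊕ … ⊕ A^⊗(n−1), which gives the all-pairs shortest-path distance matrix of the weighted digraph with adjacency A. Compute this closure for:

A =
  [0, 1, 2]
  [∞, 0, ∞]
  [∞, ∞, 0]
Closure =
  [0, 1, 2]
  [∞, 0, ∞]
  [∞, ∞, 0]

This is the Floyd-Warshall all-pairs shortest-path computation. For each intermediate vertex k = 0, 1, …, 2, update dist[i][j] ← min(dist[i][j], dist[i][k] + dist[k][j]). The final matrix gives, for each (i, j), the minimum total weight of any directed path from i to j (possibly empty when i = j).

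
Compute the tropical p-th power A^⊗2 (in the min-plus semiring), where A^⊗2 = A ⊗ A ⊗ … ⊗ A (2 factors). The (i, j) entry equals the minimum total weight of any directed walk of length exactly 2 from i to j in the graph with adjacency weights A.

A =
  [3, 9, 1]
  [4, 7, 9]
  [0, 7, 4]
A^⊗2 =
  [1, 8, 4]
  [7, 13, 5]
  [3, 9, 1]

Each entry (A^⊗2)_ij equals the minimum over all length-2 walks i = v_0 → v_1 → … → v_2 = j of Σ_t A[v_t][v_{t+1}]. For example, for (i, j) = (0, 2) we minimise over 3 possible intermediate vertex sequences; the minimum is 4, attained along the walk 0 → 0 → 2.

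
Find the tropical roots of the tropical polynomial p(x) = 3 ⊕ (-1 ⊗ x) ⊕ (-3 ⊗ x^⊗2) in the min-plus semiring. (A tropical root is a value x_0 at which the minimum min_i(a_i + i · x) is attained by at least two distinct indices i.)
Roots: {2, 4}

Each tropical root is a break point of the lower envelope of the lines y = a_i + i · x (there are 3 lines, with slopes 0, 1, ..., 2). Only the lines that attain the minimum somewhere contribute to roots; other lines are dominated. Here the surviving (envelope) indices are i = 2, i = 1, i = 0.
Intersections between consecutive envelope lines give the roots: for adjacent envelope indices i < j the intersection is x = (a_i − a_j) / (j − i). Reading off the sorted break points: {2, 4}.
Verification: at each break x_0, at least two indices attain the minimum of min_i(a_i + i · x_0).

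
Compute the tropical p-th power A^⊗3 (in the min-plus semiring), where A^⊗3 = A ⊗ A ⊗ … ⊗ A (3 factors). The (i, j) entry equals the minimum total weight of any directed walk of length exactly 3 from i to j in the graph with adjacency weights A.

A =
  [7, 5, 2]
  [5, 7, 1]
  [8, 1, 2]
A^⊗3 =
  [8, 5, 4]
  [7, 4, 3]
  [8, 3, 4]

Each entry (A^⊗3)_ij equals the minimum over all length-3 walks i = v_0 → v_1 → … → v_3 = j of Σ_t A[v_t][v_{t+1}]. For example, for (i, j) = (0, 2) we minimise over 9 possible intermediate vertex sequences; the minimum is 4, attained along the walk 0 → 2 → 1 → 2.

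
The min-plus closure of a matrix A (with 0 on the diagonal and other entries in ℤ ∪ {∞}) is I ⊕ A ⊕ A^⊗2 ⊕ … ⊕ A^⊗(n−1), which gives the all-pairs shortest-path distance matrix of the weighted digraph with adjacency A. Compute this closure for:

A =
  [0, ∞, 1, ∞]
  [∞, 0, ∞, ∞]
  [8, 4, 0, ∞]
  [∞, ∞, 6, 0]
Closure =
  [0, 5, 1, ∞]
  [∞, 0, ∞, ∞]
  [8, 4, 0, ∞]
  [14, 10, 6, 0]

This is the Floyd-Warshall all-pairs shortest-path computation. For each intermediate vertex k = 0, 1, …, 3, update dist[i][j] ← min(dist[i][j], dist[i][k] + dist[k][j]). The final matrix gives, for each (i, j), the minimum total weight of any directed path from i to j (possibly empty when i = j).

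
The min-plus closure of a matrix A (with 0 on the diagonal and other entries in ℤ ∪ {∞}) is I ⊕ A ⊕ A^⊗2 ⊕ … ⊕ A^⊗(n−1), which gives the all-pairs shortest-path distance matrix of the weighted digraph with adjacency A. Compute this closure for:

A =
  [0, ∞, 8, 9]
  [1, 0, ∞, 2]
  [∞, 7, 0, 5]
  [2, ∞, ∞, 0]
Closure =
  [0, 15, 8, 9]
  [1, 0, 9, 2]
  [7, 7, 0, 5]
  [2, 17, 10, 0]

This is the Floyd-Warshall all-pairs shortest-path computation. For each intermediate vertex k = 0, 1, …, 3, update dist[i][j] ← min(dist[i][j], dist[i][k] + dist[k][j]). The final matrix gives, for each (i, j), the minimum total weight of any directed path from i to j (possibly empty when i = j).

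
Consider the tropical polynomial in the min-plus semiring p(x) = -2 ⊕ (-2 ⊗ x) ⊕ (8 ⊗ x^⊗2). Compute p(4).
p(4) = -2

A tropical monomial a ⊗ x^⊗i evaluates to a + i · x. Evaluating each term at x = 4:
  Term 0 contributes -2 + 0 · 4 = -2
  Term 1 contributes -2 + 1 · 4 = 2
  Term 2 contributes 8 + 2 · 4 = 16
p(4) = ⊕ of these = min[-2, 2, 16] = -2.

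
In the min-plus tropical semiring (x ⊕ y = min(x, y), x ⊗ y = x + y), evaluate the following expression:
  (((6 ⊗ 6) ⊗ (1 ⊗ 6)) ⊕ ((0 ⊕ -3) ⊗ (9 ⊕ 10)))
(((6 ⊗ 6) ⊗ (1 ⊗ 6)) ⊕ ((0 ⊕ -3) ⊗ (9 ⊕ 10))) = 6

Expand innermost to outermost. Recall ⊕ takes the minimum of its arguments and ⊗ takes their sum. Working out the expression (((6 ⊗ 6) ⊗ (1 ⊗ 6)) ⊕ ((0 ⊕ -3) ⊗ (9 ⊕ 10))) gives 6.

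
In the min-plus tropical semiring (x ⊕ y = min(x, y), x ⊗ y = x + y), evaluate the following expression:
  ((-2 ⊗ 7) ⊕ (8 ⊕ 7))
((-2 ⊗ 7) ⊕ (8 ⊕ 7)) = 5

Expand innermost to outermost. Recall ⊕ takes the minimum of its arguments and ⊗ takes their sum. Working out the expression ((-2 ⊗ 7) ⊕ (8 ⊕ 7)) gives 5.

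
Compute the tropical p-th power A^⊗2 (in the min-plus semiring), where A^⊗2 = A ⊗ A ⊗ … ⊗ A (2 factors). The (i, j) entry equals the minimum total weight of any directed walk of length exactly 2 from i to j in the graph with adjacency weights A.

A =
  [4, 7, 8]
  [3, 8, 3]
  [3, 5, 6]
A^⊗2 =
  [8, 11, 10]
  [6, 8, 9]
  [7, 10, 8]

Each entry (A^⊗2)_ij equals the minimum over all length-2 walks i = v_0 → v_1 → … → v_2 = j of Σ_t A[v_t][v_{t+1}]. For example, for (i, j) = (0, 2) we minimise over 3 possible intermediate vertex sequences; the minimum is 10, attained along the walk 0 → 1 → 2.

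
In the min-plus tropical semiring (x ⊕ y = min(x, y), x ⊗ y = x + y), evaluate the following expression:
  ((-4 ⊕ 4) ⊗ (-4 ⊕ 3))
((-4 ⊕ 4) ⊗ (-4 ⊕ 3)) = -8

Expand innermost to outermost. Recall ⊕ takes the minimum of its arguments and ⊗ takes their sum. Working out the expression ((-4 ⊕ 4) ⊗ (-4 ⊕ 3)) gives -8.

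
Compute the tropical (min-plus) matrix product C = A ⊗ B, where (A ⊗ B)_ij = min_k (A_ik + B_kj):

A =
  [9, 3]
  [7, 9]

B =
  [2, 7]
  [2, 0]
A ⊗ B =
  [5, 3]
  [9, 9]

Apply the min-plus product entry-by-entry:
  C[0][0] = min over k of (A[0][0] + B[0][0] = 9 + 2 = 11, A[0][1] + B[1][0] = 3 + 2 = 5) = 5 (attained at k = 1)
  C[0][1] = min over k of (A[0][0] + B[0][1] = 9 + 7 = 16, A[0][1] + B[1][1] = 3 + 0 = 3) = 3 (attained at k = 1)
  C[1][0] = min over k of (A[1][0] + B[0][0] = 7 + 2 = 9, A[1][1] + B[1][0] = 9 + 2 = 11) = 9 (attained at k = 0)
  C[1][1] = min over k of (A[1][0] + B[0][1] = 7 + 7 = 14, A[1][1] + B[1][1] = 9 + 0 = 9) = 9 (attained at k = 1)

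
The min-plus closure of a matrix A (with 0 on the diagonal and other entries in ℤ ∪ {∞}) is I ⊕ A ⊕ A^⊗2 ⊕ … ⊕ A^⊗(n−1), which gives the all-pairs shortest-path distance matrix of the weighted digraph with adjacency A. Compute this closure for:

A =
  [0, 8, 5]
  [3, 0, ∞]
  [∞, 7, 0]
Closure =
  [0, 8, 5]
  [3, 0, 8]
  [10, 7, 0]

This is the Floyd-Warshall all-pairs shortest-path computation. For each intermediate vertex k = 0, 1, …, 2, update dist[i][j] ← min(dist[i][j], dist[i][k] + dist[k][j]). The final matrix gives, for each (i, j), the minimum total weight of any directed path from i to j (possibly empty when i = j).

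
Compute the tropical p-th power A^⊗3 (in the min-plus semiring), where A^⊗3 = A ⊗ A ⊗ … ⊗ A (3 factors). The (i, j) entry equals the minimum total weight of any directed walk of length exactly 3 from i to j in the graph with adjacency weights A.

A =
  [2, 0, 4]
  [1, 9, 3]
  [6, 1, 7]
A^⊗3 =
  [3, 1, 5]
  [2, 3, 4]
  [4, 2, 6]

Each entry (A^⊗3)_ij equals the minimum over all length-3 walks i = v_0 → v_1 → … → v_3 = j of Σ_t A[v_t][v_{t+1}]. For example, for (i, j) = (0, 2) we minimise over 9 possible intermediate vertex sequences; the minimum is 5, attained along the walk 0 → 0 → 1 → 2.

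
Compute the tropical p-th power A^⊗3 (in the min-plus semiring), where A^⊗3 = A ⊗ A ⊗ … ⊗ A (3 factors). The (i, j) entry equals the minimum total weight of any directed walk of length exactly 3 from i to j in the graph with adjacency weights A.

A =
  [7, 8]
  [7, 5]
A^⊗3 =
  [20, 18]
  [17, 15]

Each entry (A^⊗3)_ij equals the minimum over all length-3 walks i = v_0 → v_1 → … → v_3 = j of Σ_t A[v_t][v_{t+1}]. For example, for (i, j) = (0, 1) we minimise over 4 possible intermediate vertex sequences; the minimum is 18, attained along the walk 0 → 1 → 1 → 1.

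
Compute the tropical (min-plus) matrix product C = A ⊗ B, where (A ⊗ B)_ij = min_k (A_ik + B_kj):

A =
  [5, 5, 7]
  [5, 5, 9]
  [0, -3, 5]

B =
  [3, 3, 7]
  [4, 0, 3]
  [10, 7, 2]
A ⊗ B =
  [8, 5, 8]
  [8, 5, 8]
  [1, -3, 0]

Apply the min-plus product entry-by-entry:
  C[0][0] = min over k of (A[0][0] + B[0][0] = 5 + 3 = 8, A[0][1] + B[1][0] = 5 + 4 = 9, A[0][2] + B[2][0] = 7 + 10 = 17) = 8 (attained at k = 0)
  C[0][1] = min over k of (A[0][0] + B[0][1] = 5 + 3 = 8, A[0][1] + B[1][1] = 5 + 0 = 5, A[0][2] + B[2][1] = 7 + 7 = 14) = 5 (attained at k = 1)
  C[0][2] = min over k of (A[0][0] + B[0][2] = 5 + 7 = 12, A[0][1] + B[1][2] = 5 + 3 = 8, A[0][2] + B[2][2] = 7 + 2 = 9) = 8 (attained at k = 1)
  C[1][0] = min over k of (A[1][0] + B[0][0] = 5 + 3 = 8, A[1][1] + B[1][0] = 5 + 4 = 9, A[1][2] + B[2][0] = 9 + 10 = 19) = 8 (attained at k = 0)
  C[1][1] = min over k of (A[1][0] + B[0][1] = 5 + 3 = 8, A[1][1] + B[1][1] = 5 + 0 = 5, A[1][2] + B[2][1] = 9 + 7 = 16) = 5 (attained at k = 1)
  C[1][2] = min over k of (A[1][0] + B[0][2] = 5 + 7 = 12, A[1][1] + B[1][2] = 5 + 3 = 8, A[1][2] + B[2][2] = 9 + 2 = 11) = 8 (attained at k = 1)
  C[2][0] = min over k of (A[2][0] + B[0][0] = 0 + 3 = 3, A[2][1] + B[1][0] = -3 + 4 = 1, A[2][2] + B[2][0] = 5 + 10 = 15) = 1 (attained at k = 1)
  C[2][1] = min over k of (A[2][0] + B[0][1] = 0 + 3 = 3, A[2][1] + B[1][1] = -3 + 0 = -3, A[2][2] + B[2][1] = 5 + 7 = 12) = -3 (attained at k = 1)
  C[2][2] = min over k of (A[2][0] + B[0][2] = 0 + 7 = 7, A[2][1] + B[1][2] = -3 + 3 = 0, A[2][2] + B[2][2] = 5 + 2 = 7) = 0 (attained at k = 1)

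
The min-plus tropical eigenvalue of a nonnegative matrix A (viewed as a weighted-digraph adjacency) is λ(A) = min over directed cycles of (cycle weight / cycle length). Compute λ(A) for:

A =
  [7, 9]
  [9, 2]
λ(A) = 2

Enumerate directed cycles and compute their means (weight / length). Sample:
  cycle 0 → 0: weight = 7, length = 1, mean = 7/1 ≈ 7.000
  cycle 1 → 1: weight = 2, length = 1, mean = 2/1 ≈ 2.000
  cycle 0 → 1 → 0: weight = 18, length = 2, mean = 18/2 ≈ 9.000
  cycle 1 → 0 → 1: weight = 18, length = 2, mean = 18/2 ≈ 9.000
Minimum mean = 2.000, attained e.g. along the cycle 1 → 1 with weight 2 and length 1. So λ(A) = 2/1 = 2.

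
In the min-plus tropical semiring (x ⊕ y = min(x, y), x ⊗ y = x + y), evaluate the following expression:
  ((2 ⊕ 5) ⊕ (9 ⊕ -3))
((2 ⊕ 5) ⊕ (9 ⊕ -3)) = -3

Expand innermost to outermost. Recall ⊕ takes the minimum of its arguments and ⊗ takes their sum. Working out the expression ((2 ⊕ 5) ⊕ (9 ⊕ -3)) gives -3.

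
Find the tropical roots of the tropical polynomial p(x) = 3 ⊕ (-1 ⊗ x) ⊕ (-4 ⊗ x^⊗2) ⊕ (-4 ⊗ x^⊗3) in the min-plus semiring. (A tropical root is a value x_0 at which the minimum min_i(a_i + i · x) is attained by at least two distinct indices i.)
Roots: {0, 3, 4}

Each tropical root is a break point of the lower envelope of the lines y = a_i + i · x (there are 4 lines, with slopes 0, 1, ..., 3). Only the lines that attain the minimum somewhere contribute to roots; other lines are dominated. Here the surviving (envelope) indices are i = 3, i = 2, i = 1, i = 0.
Intersections between consecutive envelope lines give the roots: for adjacent envelope indices i < j the intersection is x = (a_i − a_j) / (j − i). Reading off the sorted break points: {0, 3, 4}.
Verification: at each break x_0, at least two indices attain the minimum of min_i(a_i + i · x_0).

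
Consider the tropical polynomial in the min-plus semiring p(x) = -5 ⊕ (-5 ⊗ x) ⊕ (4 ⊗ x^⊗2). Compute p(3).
p(3) = -5

A tropical monomial a ⊗ x^⊗i evaluates to a + i · x. Evaluating each term at x = 3:
  Term 0 contributes -5 + 0 · 3 = -5
  Term 1 contributes -5 + 1 · 3 = -2
  Term 2 contributes 4 + 2 · 3 = 10
p(3) = ⊕ of these = min[-5, -2, 10] = -5.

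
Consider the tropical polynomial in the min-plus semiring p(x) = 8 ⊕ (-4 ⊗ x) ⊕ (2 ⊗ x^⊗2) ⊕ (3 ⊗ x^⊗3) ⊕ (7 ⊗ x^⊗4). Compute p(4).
p(4) = 0

A tropical monomial a ⊗ x^⊗i evaluates to a + i · x. Evaluating each term at x = 4:
  Term 0 contributes 8 + 0 · 4 = 8
  Term 1 contributes -4 + 1 · 4 = 0
  Term 2 contributes 2 + 2 · 4 = 10
  Term 3 contributes 3 + 3 · 4 = 15
  Term 4 contributes 7 + 4 · 4 = 23
p(4) = ⊕ of these = min[8, 0, 10, 15, 23] = 0.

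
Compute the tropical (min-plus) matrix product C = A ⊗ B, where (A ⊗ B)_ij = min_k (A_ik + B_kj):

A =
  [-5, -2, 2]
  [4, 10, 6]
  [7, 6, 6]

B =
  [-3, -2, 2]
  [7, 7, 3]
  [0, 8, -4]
A ⊗ B =
  [-8, -7, -3]
  [1, 2, 2]
  [4, 5, 2]

Apply the min-plus product entry-by-entry:
  C[0][0] = min over k of (A[0][0] + B[0][0] = -5 + -3 = -8, A[0][1] + B[1][0] = -2 + 7 = 5, A[0][2] + B[2][0] = 2 + 0 = 2) = -8 (attained at k = 0)
  C[0][1] = min over k of (A[0][0] + B[0][1] = -5 + -2 = -7, A[0][1] + B[1][1] = -2 + 7 = 5, A[0][2] + B[2][1] = 2 + 8 = 10) = -7 (attained at k = 0)
  C[0][2] = min over k of (A[0][0] + B[0][2] = -5 + 2 = -3, A[0][1] + B[1][2] = -2 + 3 = 1, A[0][2] + B[2][2] = 2 + -4 = -2) = -3 (attained at k = 0)
  C[1][0] = min over k of (A[1][0] + B[0][0] = 4 + -3 = 1, A[1][1] + B[1][0] = 10 + 7 = 17, A[1][2] + B[2][0] = 6 + 0 = 6) = 1 (attained at k = 0)
  C[1][1] = min over k of (A[1][0] + B[0][1] = 4 + -2 = 2, A[1][1] + B[1][1] = 10 + 7 = 17, A[1][2] + B[2][1] = 6 + 8 = 14) = 2 (attained at k = 0)
  C[1][2] = min over k of (A[1][0] + B[0][2] = 4 + 2 = 6, A[1][1] + B[1][2] = 10 + 3 = 13, A[1][2] + B[2][2] = 6 + -4 = 2) = 2 (attained at k = 2)
  C[2][0] = min over k of (A[2][0] + B[0][0] = 7 + -3 = 4, A[2][1] + B[1][0] = 6 + 7 = 13, A[2][2] + B[2][0] = 6 + 0 = 6) = 4 (attained at k = 0)
  C[2][1] = min over k of (A[2][0] + B[0][1] = 7 + -2 = 5, A[2][1] + B[1][1] = 6 + 7 = 13, A[2][2] + B[2][1] = 6 + 8 = 14) = 5 (attained at k = 0)
  C[2][2] = min over k of (A[2][0] + B[0][2] = 7 + 2 = 9, A[2][1] + B[1][2] = 6 + 3 = 9, A[2][2] + B[2][2] = 6 + -4 = 2) = 2 (attained at k = 2)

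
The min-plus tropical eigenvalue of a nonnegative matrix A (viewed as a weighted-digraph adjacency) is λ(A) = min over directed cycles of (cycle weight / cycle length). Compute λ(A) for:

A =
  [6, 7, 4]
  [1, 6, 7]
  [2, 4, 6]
λ(A) = 3

Enumerate directed cycles and compute their means (weight / length). Sample:
  cycle 0 → 0: weight = 6, length = 1, mean = 6/1 ≈ 6.000
  cycle 1 → 1: weight = 6, length = 1, mean = 6/1 ≈ 6.000
  cycle 2 → 2: weight = 6, length = 1, mean = 6/1 ≈ 6.000
  cycle 0 → 1 → 0: weight = 8, length = 2, mean = 8/2 ≈ 4.000
  cycle 0 → 2 → 0: weight = 6, length = 2, mean = 6/2 ≈ 3.000
  cycle 1 → 0 → 1: weight = 8, length = 2, mean = 8/2 ≈ 4.000
Minimum mean = 3.000, attained e.g. along the cycle 0 → 2 → 0 with weight 6 and length 2. So λ(A) = 6/2 = 3.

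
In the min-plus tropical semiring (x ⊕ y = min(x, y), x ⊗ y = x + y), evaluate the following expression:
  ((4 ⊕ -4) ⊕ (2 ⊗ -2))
((4 ⊕ -4) ⊕ (2 ⊗ -2)) = -4

Expand innermost to outermost. Recall ⊕ takes the minimum of its arguments and ⊗ takes their sum. Working out the expression ((4 ⊕ -4) ⊕ (2 ⊗ -2)) gives -4.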